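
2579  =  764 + 1815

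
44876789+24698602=69575391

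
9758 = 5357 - - 4401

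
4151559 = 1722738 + 2428821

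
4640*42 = 194880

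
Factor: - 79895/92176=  - 2^ (-4)*5^1*7^ ( - 1)*19^1*29^2*823^( - 1) 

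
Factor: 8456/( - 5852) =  - 2^1*11^( - 1)*19^( - 1)*151^1 = - 302/209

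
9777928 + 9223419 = 19001347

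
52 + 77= 129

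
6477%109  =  46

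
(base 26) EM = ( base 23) gi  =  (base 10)386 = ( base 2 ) 110000010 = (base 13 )239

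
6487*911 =5909657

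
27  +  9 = 36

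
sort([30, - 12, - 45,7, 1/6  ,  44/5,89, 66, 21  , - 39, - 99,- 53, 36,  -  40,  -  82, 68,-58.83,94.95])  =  [ - 99,  -  82,  -  58.83,-53, -45, - 40, - 39,  -  12,1/6 , 7,44/5, 21,30,  36, 66,  68,89, 94.95]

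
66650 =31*2150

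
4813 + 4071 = 8884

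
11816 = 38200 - 26384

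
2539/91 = 2539/91 = 27.90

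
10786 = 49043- 38257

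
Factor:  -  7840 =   -  2^5*5^1*7^2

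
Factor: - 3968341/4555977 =-128011/146967 = - 3^(-1 ) * 13^1*43^1*229^1*48989^( - 1)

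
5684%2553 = 578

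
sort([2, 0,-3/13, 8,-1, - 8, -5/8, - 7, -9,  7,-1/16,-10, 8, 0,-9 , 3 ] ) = [ - 10,- 9, - 9,-8,-7,-1,-5/8,-3/13  , - 1/16, 0, 0,  2, 3,  7, 8, 8] 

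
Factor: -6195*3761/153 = - 7766465/51=- 3^( - 1) * 5^1*7^1*17^ ( - 1 )*59^1*3761^1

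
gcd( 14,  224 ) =14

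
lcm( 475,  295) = 28025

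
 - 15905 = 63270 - 79175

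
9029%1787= 94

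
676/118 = 5 +43/59  =  5.73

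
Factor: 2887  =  2887^1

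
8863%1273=1225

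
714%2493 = 714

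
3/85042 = 3/85042  =  0.00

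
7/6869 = 7/6869= 0.00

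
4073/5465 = 4073/5465=0.75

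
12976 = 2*6488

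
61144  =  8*7643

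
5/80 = 1/16 = 0.06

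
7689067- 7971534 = -282467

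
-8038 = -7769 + -269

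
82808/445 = 82808/445=186.09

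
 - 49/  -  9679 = 49/9679 = 0.01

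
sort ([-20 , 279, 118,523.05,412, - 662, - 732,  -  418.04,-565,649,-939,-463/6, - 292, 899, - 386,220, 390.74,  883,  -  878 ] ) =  [ -939, - 878, - 732, - 662,-565, - 418.04, - 386, - 292, - 463/6 , - 20, 118, 220,279, 390.74, 412,523.05,649,  883,899 ] 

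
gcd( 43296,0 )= 43296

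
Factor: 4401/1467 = 3^1 = 3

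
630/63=10 = 10.00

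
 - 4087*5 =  - 20435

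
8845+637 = 9482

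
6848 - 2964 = 3884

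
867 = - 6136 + 7003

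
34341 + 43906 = 78247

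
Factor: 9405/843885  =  11/987 = 3^ ( - 1)*7^(-1)*11^1*47^( - 1) 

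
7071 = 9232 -2161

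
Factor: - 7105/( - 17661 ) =35/87= 3^ (  -  1 )*5^1*7^1*29^ ( - 1) 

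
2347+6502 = 8849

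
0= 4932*0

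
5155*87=448485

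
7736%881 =688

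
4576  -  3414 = 1162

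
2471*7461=18436131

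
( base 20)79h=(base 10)2997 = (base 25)4JM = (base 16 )bb5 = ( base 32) 2tl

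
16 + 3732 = 3748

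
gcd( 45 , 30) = 15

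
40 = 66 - 26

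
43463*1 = 43463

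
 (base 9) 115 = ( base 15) 65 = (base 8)137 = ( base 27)3e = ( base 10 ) 95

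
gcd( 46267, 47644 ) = 1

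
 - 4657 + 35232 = 30575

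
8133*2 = 16266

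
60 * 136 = 8160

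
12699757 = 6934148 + 5765609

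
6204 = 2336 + 3868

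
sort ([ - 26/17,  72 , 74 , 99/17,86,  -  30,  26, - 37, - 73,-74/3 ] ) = [ - 73, - 37, - 30,  -  74/3, - 26/17, 99/17,26, 72, 74, 86 ]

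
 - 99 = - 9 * 11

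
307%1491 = 307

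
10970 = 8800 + 2170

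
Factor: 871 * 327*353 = 3^1*13^1*67^1*109^1*353^1 = 100540401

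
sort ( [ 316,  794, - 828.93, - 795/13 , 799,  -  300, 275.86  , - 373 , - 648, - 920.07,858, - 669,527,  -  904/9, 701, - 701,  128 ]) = [ - 920.07, - 828.93, - 701, - 669, - 648 ,- 373, - 300,- 904/9, - 795/13 , 128, 275.86 , 316,  527,701,794,799,858 ]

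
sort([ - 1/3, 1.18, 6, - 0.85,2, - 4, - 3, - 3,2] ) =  [ - 4, - 3, - 3,-0.85, - 1/3, 1.18, 2, 2,6] 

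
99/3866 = 99/3866 = 0.03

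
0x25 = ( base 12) 31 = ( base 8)45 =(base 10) 37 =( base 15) 27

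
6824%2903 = 1018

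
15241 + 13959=29200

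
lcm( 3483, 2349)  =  101007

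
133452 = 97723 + 35729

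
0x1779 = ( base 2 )1011101111001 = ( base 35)4VO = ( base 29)746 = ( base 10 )6009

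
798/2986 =399/1493 =0.27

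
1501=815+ 686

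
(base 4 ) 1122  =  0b1011010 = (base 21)46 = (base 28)36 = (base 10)90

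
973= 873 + 100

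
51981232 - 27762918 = 24218314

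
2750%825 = 275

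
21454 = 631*34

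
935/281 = 3+92/281 =3.33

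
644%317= 10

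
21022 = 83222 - 62200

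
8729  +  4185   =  12914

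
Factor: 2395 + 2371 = 2^1* 2383^1=4766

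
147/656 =147/656 =0.22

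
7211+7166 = 14377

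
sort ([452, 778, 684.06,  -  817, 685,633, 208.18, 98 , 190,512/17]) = [-817,  512/17,98,190,208.18,452, 633,  684.06, 685, 778 ] 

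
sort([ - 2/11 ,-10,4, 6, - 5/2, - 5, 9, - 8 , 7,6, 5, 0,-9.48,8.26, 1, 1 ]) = [ - 10 , - 9.48 , - 8, - 5, - 5/2, - 2/11,0,1, 1,  4,5, 6,6, 7,8.26,9 ]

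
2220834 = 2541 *874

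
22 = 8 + 14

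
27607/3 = 9202 + 1/3= 9202.33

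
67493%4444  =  833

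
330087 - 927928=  - 597841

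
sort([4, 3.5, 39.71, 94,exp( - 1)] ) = [ exp(-1), 3.5, 4, 39.71, 94 ] 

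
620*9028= 5597360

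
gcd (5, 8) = 1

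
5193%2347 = 499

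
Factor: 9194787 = 3^2*7^1*145949^1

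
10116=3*3372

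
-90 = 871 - 961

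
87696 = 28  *3132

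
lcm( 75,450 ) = 450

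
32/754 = 16/377=0.04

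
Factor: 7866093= 3^1 * 2622031^1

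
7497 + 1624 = 9121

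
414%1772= 414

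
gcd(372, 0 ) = 372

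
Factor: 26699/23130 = 2^( - 1 ) *3^ ( - 2)*5^( - 1 )*257^(-1)* 26699^1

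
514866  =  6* 85811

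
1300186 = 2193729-893543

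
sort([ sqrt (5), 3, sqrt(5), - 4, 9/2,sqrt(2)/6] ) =[-4,sqrt( 2)/6,sqrt( 5 ), sqrt(5 ),3 , 9/2]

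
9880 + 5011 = 14891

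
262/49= 5 + 17/49  =  5.35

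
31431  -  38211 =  - 6780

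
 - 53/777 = - 53/777 = - 0.07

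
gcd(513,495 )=9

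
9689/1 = 9689  =  9689.00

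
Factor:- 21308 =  - 2^2 * 7^1*761^1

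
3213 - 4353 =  - 1140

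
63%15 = 3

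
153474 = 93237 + 60237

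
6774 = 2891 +3883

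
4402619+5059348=9461967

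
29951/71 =421+60/71  =  421.85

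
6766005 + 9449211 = 16215216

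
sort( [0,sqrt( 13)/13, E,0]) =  [0,  0, sqrt( 13) /13 , E]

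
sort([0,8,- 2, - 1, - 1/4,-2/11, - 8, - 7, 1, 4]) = [-8, -7,-2, - 1, - 1/4, - 2/11, 0, 1, 4,  8]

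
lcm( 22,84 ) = 924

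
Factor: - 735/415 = -147/83  =  - 3^1*7^2*83^( - 1)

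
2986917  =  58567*51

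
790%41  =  11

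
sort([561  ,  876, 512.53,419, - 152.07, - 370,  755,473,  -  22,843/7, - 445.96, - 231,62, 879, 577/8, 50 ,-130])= [  -  445.96, - 370, - 231,  -  152.07 ,-130,-22 , 50,62 , 577/8,843/7, 419, 473,  512.53, 561, 755, 876, 879 ] 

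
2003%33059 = 2003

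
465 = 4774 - 4309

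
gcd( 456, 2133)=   3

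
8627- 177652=  -  169025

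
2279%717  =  128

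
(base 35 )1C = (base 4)233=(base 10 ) 47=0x2F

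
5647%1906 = 1835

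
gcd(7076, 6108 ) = 4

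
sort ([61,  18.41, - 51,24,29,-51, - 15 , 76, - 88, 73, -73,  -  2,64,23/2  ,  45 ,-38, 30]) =[ - 88, - 73 , - 51, - 51, - 38, - 15, - 2,23/2, 18.41, 24,29, 30 , 45, 61,64,73, 76]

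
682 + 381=1063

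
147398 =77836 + 69562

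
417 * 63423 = 26447391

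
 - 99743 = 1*( - 99743 )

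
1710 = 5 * 342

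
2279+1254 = 3533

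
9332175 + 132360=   9464535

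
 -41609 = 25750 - 67359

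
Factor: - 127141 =  -  7^1 *41^1*443^1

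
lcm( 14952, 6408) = 44856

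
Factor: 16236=2^2 * 3^2 * 11^1*41^1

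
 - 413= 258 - 671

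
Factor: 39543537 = 3^1*11^1 * 1198289^1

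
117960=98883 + 19077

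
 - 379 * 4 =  - 1516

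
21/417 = 7/139 = 0.05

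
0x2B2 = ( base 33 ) KU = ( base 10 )690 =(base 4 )22302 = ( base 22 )198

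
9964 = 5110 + 4854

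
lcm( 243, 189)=1701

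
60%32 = 28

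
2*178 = 356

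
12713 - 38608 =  - 25895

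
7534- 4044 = 3490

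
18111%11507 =6604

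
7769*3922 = 30470018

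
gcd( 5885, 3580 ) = 5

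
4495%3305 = 1190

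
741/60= 247/20  =  12.35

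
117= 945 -828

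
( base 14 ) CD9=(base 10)2543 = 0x9ef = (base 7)10262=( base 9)3435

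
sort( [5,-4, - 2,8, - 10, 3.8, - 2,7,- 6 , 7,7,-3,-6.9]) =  [ - 10,-6.9, - 6, - 4, - 3, -2, -2,3.8,5,7,7,7,8 ] 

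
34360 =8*4295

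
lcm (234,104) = 936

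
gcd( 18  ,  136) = 2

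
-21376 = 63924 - 85300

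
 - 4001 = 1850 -5851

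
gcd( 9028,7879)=1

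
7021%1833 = 1522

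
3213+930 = 4143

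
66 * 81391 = 5371806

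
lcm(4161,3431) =195567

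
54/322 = 27/161 = 0.17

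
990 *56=55440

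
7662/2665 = 7662/2665= 2.88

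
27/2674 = 27/2674 = 0.01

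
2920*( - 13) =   -  37960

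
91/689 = 7/53 = 0.13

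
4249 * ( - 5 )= - 21245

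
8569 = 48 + 8521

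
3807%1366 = 1075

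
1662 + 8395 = 10057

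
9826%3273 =7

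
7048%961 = 321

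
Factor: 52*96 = 2^7  *  3^1*13^1  =  4992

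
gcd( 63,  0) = 63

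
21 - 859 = - 838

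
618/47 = 13 + 7/47 = 13.15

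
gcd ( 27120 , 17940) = 60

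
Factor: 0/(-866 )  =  0^1= 0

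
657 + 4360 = 5017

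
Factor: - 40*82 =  - 2^4*5^1*41^1 = - 3280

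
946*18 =17028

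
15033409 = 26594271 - 11560862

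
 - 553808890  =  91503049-645311939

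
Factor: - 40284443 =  - 40284443^1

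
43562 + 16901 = 60463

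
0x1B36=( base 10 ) 6966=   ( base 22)E8E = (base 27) 9f0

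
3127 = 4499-1372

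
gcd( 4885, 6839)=977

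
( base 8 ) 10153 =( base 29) 4SR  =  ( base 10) 4203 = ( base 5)113303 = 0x106b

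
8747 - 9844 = - 1097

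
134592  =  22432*6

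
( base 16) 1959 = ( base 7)24630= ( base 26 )9ff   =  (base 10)6489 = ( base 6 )50013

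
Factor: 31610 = 2^1*5^1*29^1*109^1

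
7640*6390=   48819600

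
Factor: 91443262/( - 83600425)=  - 2^1 * 5^(  -  2 ) * 23^1*751^1*1447^(  -  1)*2311^( - 1)*2647^1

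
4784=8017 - 3233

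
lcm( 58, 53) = 3074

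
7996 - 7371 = 625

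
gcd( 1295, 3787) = 7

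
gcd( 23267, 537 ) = 1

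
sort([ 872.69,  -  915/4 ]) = [ - 915/4,872.69]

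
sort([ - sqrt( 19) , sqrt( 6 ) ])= [ - sqrt( 19 ),sqrt(6) ]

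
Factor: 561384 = 2^3 * 3^3*23^1*113^1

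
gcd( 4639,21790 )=1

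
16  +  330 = 346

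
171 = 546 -375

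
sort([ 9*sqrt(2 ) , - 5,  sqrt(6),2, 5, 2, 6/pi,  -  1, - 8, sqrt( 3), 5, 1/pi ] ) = [ - 8, - 5, - 1, 1/pi,  sqrt(3), 6/pi,  2,2,sqrt( 6 ),5, 5, 9*sqrt(2 )]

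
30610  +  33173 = 63783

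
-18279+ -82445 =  - 100724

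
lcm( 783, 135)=3915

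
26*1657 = 43082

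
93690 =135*694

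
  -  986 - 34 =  - 1020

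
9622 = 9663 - 41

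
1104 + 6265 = 7369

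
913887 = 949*963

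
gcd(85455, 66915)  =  45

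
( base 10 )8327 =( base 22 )h4b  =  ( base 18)17CB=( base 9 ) 12372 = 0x2087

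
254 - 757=- 503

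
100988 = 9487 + 91501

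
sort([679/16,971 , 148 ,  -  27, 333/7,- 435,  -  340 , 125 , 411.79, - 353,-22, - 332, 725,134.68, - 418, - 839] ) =[-839,-435, - 418, - 353,-340, - 332, - 27, - 22,  679/16 , 333/7,125,  134.68,  148, 411.79,725, 971 ] 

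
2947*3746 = 11039462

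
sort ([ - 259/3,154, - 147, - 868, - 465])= [ - 868, - 465, - 147,  -  259/3, 154 ]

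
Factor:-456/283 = - 2^3*3^1*19^1*283^ ( - 1) 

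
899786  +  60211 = 959997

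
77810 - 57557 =20253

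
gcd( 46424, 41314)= 14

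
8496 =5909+2587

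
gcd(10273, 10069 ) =1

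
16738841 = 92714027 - 75975186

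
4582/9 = 509 + 1/9= 509.11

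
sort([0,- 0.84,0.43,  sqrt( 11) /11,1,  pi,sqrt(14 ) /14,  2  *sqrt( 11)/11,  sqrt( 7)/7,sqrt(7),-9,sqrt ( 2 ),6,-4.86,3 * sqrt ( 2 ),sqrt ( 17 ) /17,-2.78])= [  -  9,-4.86, - 2.78, - 0.84,0, sqrt( 17)/17,  sqrt(14)/14,sqrt( 11) /11,sqrt(7 ) /7,0.43, 2*sqrt (11)/11, 1,sqrt (2) , sqrt ( 7 ), pi, 3*sqrt(2 ) , 6]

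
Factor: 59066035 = 5^1*7^1*41^1 * 41161^1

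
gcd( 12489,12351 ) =69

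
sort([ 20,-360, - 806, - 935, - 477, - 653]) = [ - 935, - 806,-653,-477, - 360, 20] 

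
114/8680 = 57/4340 = 0.01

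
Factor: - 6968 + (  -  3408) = - 10376 =- 2^3*1297^1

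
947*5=4735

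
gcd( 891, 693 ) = 99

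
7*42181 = 295267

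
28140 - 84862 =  - 56722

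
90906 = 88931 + 1975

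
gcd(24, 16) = 8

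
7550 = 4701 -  - 2849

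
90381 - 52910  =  37471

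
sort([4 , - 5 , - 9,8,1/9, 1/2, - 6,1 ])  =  [- 9 , - 6, - 5, 1/9,1/2, 1,4, 8 ] 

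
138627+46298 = 184925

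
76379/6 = 76379/6 = 12729.83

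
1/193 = 1/193 = 0.01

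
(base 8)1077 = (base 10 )575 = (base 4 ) 20333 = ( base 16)23f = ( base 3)210022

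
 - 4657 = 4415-9072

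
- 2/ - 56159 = 2/56159 = 0.00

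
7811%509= 176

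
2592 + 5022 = 7614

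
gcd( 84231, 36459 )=9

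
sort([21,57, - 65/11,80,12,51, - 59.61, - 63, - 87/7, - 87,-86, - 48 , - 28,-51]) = [ - 87, - 86, - 63, - 59.61, - 51, - 48, - 28,-87/7, - 65/11,12,21,51,57, 80]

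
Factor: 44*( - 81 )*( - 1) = 2^2*3^4 * 11^1 = 3564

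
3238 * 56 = 181328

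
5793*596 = 3452628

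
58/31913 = 58/31913 = 0.00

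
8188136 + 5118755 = 13306891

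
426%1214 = 426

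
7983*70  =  558810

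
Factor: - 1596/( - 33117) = 4/83 =2^2*83^( - 1 ) 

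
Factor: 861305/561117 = 3^(-1 )*5^1*17^1*359^( - 1 )*521^( - 1)*10133^1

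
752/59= 12 + 44/59  =  12.75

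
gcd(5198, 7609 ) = 1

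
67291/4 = 16822 + 3/4 = 16822.75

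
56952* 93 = 5296536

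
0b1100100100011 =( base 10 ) 6435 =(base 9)8740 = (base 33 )5U0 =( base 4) 1210203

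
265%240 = 25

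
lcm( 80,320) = 320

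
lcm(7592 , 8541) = 68328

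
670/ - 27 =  - 25 + 5/27=- 24.81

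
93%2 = 1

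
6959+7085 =14044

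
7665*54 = 413910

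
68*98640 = 6707520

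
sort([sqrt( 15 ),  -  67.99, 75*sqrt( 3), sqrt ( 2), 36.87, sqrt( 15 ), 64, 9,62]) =[ - 67.99, sqrt( 2 ), sqrt( 15),sqrt( 15),9 , 36.87, 62, 64, 75*sqrt( 3 ) ] 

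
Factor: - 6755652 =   -  2^2*3^2  *  23^1 * 41^1 * 199^1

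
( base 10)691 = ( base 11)579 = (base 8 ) 1263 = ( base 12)497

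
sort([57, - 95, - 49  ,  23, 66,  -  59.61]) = [ - 95, - 59.61,-49,23, 57,66] 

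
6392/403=6392/403 = 15.86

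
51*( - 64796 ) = -3304596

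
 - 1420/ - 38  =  37 + 7/19 = 37.37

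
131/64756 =131/64756 = 0.00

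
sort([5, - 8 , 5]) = [ - 8,5, 5 ]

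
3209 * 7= 22463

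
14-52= -38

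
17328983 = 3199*5417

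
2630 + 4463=7093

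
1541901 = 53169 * 29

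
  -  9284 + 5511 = -3773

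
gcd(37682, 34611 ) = 83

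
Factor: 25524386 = 2^1  *  41^1 * 97^1*3209^1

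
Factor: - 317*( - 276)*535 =2^2*3^1  *  5^1*23^1 * 107^1*317^1 = 46808220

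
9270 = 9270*1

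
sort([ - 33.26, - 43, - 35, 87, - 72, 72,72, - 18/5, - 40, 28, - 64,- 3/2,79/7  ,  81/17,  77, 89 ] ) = [ - 72  , - 64 ,  -  43, - 40, - 35 , -33.26 , - 18/5, - 3/2, 81/17,79/7, 28, 72, 72, 77, 87, 89]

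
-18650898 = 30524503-49175401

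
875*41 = 35875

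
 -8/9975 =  - 1+9967/9975 = -0.00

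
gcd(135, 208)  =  1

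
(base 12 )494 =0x2b0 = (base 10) 688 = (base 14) 372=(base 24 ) 14G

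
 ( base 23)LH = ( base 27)ie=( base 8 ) 764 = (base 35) EA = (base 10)500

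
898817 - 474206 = 424611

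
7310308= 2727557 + 4582751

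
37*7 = 259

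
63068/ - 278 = - 227 + 19/139 = - 226.86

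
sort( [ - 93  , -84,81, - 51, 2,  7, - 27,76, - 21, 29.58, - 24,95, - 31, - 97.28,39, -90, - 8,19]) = [ - 97.28, - 93 , - 90,-84, - 51,-31 , - 27,-24, - 21,-8,  2, 7,19,29.58, 39,76,81,95]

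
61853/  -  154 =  - 402 + 5/14 =- 401.64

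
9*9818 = 88362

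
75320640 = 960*78459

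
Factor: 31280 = 2^4*5^1*17^1*23^1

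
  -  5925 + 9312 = 3387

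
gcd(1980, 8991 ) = 9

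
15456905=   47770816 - 32313911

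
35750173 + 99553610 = 135303783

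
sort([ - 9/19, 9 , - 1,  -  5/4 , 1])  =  [ - 5/4, -1, - 9/19, 1,9]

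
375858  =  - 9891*( - 38)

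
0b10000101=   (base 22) 61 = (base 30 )4d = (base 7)250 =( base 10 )133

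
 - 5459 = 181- 5640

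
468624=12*39052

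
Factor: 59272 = 2^3 * 31^1 * 239^1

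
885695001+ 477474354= 1363169355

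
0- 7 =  -7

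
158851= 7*22693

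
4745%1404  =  533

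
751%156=127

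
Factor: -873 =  - 3^2*97^1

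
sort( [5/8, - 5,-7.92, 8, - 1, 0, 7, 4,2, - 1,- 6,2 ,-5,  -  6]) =[-7.92,-6,  -  6,-5 ,-5, -1,  -  1, 0, 5/8,2 , 2,4,7,8]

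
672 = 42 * 16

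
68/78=34/39 =0.87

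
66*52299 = 3451734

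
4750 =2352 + 2398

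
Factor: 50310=2^1 *3^2 * 5^1* 13^1*43^1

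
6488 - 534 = 5954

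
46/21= 2 + 4/21 =2.19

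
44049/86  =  512+17/86 = 512.20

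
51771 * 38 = 1967298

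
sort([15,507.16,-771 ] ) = [ - 771, 15,507.16]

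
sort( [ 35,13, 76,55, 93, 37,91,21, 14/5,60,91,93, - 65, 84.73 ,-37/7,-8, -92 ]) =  [ -92, - 65, - 8, - 37/7, 14/5,13, 21 , 35 , 37,55,60,76,84.73,91, 91 , 93,93] 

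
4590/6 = 765 = 765.00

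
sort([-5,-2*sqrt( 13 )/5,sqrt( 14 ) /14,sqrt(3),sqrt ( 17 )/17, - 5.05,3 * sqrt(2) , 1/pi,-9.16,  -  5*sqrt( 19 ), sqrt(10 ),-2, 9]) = [ - 5*sqrt(19 ), - 9.16 , - 5.05,-5, - 2, - 2*sqrt( 13 ) /5,  sqrt( 17 ) /17, sqrt( 14 )/14, 1/pi, sqrt( 3 ),sqrt( 10 ),3*sqrt( 2 ), 9 ]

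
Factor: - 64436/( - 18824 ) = 2^(  -  1)*13^(  -  1)*89^1 = 89/26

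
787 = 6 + 781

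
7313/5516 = 7313/5516 = 1.33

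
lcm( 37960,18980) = 37960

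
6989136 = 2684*2604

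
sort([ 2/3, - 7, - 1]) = [-7,-1, 2/3]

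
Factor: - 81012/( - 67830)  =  2^1*5^( - 1)*7^( - 1 )*17^(-1 )*19^( - 1 )*43^1*157^1 = 13502/11305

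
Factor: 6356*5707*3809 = 138166492828 = 2^2*7^1 * 13^2*227^1*293^1*439^1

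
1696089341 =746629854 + 949459487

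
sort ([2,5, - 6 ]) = [-6, 2,5] 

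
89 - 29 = 60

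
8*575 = 4600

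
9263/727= 12+539/727 = 12.74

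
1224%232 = 64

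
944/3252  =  236/813 = 0.29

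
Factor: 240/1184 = 2^( - 1 )*3^1*5^1 * 37^( - 1) = 15/74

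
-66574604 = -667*99812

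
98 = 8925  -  8827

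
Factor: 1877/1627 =1627^(  -  1 )*1877^1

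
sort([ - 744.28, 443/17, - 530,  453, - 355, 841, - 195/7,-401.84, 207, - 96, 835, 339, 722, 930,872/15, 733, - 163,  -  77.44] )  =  [-744.28, - 530, - 401.84, - 355, - 163,  -  96, - 77.44, - 195/7, 443/17, 872/15,207, 339,  453, 722, 733, 835, 841,930 ] 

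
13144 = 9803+3341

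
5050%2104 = 842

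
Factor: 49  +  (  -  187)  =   - 138 = -  2^1 * 3^1*23^1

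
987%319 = 30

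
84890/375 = 226+28/75 = 226.37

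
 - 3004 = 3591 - 6595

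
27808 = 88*316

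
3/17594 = 3/17594 = 0.00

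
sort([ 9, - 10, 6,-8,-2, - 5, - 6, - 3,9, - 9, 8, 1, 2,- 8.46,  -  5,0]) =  [ - 10, -9, - 8.46,-8, - 6,  -  5,  -  5, - 3, - 2, 0, 1, 2,  6,8, 9,9 ]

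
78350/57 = 78350/57 = 1374.56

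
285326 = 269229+16097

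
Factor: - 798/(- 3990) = 1/5 = 5^( - 1 ) 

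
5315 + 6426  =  11741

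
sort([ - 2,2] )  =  [- 2,2]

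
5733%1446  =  1395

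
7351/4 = 1837 + 3/4 = 1837.75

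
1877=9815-7938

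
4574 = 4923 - 349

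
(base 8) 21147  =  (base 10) 8807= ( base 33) 82t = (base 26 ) D0J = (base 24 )f6n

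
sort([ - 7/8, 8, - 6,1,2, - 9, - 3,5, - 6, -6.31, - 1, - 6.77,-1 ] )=[ - 9, - 6.77, - 6.31, - 6, - 6, - 3,-1,-1, -7/8, 1, 2, 5,8]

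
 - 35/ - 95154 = 35/95154 = 0.00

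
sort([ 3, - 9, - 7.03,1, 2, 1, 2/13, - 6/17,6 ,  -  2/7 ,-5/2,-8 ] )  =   [ - 9, -8, - 7.03,  -  5/2,-6/17, - 2/7 , 2/13, 1, 1 , 2, 3,6 ] 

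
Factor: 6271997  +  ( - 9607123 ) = - 3335126  =  - 2^1*67^1*24889^1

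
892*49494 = 44148648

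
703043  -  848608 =- 145565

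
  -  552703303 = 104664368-657367671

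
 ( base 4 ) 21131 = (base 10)605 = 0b1001011101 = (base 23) 137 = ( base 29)KP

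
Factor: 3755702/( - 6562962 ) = - 3^( - 2 )*7^( - 3 )*547^1*1063^( - 1)*3433^1  =  - 1877851/3281481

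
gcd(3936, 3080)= 8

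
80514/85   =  947 + 19/85= 947.22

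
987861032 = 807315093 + 180545939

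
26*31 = 806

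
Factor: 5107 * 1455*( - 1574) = - 11695898190 = - 2^1*3^1*5^1*97^1*787^1*5107^1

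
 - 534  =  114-648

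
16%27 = 16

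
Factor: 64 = 2^6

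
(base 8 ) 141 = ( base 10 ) 97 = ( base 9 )117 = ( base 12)81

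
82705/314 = 263 + 123/314  =  263.39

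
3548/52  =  887/13 = 68.23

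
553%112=105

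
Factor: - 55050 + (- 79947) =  -3^1*17^1*2647^1 = - 134997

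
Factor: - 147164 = -2^2* 36791^1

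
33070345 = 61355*539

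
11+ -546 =-535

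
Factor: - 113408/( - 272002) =128/307 =2^7 * 307^( - 1) 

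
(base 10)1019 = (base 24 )1ib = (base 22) 227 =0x3fb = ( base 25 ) 1FJ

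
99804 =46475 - -53329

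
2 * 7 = 14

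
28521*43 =1226403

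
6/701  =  6/701=0.01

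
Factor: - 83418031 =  - 17^1*4906943^1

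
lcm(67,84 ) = 5628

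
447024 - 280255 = 166769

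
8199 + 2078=10277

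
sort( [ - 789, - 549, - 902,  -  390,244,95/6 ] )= [- 902, - 789, - 549, - 390,95/6 , 244 ]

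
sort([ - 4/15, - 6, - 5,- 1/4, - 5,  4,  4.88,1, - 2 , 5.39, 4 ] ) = [  -  6,-5, - 5, - 2  , - 4/15, - 1/4,1,4, 4,  4.88, 5.39] 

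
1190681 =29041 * 41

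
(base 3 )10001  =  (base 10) 82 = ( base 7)145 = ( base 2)1010010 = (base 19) 46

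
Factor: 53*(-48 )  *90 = -2^5*3^3*5^1*53^1= - 228960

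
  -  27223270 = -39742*685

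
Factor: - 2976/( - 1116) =2^3*3^ ( -1 )   =  8/3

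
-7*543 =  - 3801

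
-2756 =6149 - 8905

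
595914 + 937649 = 1533563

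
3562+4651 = 8213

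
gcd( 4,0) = 4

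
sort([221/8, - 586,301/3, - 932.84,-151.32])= [ - 932.84, - 586,-151.32, 221/8,301/3]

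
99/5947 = 99/5947=0.02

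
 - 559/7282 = -1 +6723/7282 = -0.08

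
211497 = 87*2431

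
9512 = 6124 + 3388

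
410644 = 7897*52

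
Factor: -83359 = -31^1*2689^1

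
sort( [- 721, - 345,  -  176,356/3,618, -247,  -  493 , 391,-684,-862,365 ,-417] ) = [-862,  -  721, -684,-493,-417,-345, - 247, - 176, 356/3,365,391,618] 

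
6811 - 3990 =2821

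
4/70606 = 2/35303 = 0.00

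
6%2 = 0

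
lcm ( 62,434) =434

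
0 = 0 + 0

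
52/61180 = 13/15295 = 0.00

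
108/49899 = 36/16633 = 0.00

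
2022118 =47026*43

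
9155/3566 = 9155/3566 = 2.57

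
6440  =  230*28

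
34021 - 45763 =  - 11742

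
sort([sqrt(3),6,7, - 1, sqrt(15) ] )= [ - 1, sqrt( 3),sqrt(15 ), 6,7] 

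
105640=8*13205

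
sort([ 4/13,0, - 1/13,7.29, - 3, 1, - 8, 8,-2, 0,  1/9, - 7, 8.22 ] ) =[ - 8, - 7, - 3,  -  2, - 1/13,0,0,1/9, 4/13 , 1,7.29, 8, 8.22 ]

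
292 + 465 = 757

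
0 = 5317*0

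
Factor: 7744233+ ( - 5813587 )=1930646 = 2^1*29^1*33287^1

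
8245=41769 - 33524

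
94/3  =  94/3  =  31.33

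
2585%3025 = 2585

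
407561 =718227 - 310666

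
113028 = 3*37676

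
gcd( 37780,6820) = 20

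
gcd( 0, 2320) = 2320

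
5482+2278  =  7760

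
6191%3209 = 2982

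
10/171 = 10/171 =0.06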